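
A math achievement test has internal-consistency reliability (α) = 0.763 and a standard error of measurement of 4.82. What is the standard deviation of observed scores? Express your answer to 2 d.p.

SD = SEM / √(1 − r) = 4.82 / √0.237 ≈ 4.82 / 0.487 ≈ 9.901

9.90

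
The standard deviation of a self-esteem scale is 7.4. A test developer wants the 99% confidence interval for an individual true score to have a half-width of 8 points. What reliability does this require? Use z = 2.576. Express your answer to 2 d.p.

Required SEM = 8 / 2.576 ≈ 3.1056
r = 1 − (SEM / SD)² = 1 − (3.1056 / 7.4)² ≈ 1 − 0.1761 ≈ 0.8239

0.82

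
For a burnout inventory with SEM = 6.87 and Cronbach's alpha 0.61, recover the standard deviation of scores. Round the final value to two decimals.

11.00

σ = SEM·(1 − r)^(−1/2) ≈ 6.87·1.60128 ≈ 11.00080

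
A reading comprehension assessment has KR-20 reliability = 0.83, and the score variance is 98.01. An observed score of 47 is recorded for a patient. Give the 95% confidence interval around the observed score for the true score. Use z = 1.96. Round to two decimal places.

[39.00, 55.00]

σ = 98.01^(1/2) = 9.900
SEM = 9.900*√(1 − 0.830) ≈ 4.082
Margin = 1.96 * 4.082 ≈ 8.000
CI = 47 ± 8.000 → [39.000, 55.000]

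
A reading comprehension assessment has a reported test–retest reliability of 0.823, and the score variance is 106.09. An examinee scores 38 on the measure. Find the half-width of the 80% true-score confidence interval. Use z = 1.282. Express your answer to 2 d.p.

SD = √106.09 = 10.3000
The standard error of measurement is 10.3000×√(1 − 0.8230) ≈ 10.3000×0.4207 ≈ 4.3334.
Margin = 1.282 × 4.3334 ≈ 5.5554

5.56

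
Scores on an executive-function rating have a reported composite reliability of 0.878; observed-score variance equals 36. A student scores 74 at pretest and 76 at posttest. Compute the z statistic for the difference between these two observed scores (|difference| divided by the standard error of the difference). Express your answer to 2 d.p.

0.67

SD = √36 = 6.0000
The standard error of measurement is 6.0000*√(1 − 0.8780) ≈ 6.0000*0.3493 ≈ 2.0957.
SE_diff = SEM * √2 ≈ 2.0957 * 1.4142 ≈ 2.9638
z = 2 / 2.9638 ≈ 0.6748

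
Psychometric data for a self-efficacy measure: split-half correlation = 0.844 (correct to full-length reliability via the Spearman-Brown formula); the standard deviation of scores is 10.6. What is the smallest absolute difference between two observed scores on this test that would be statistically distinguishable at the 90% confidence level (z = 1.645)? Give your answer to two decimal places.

7.17

r_full = 2·0.844 / (1 + 0.844) ≈ 0.9154
SEM = 10.6000·√(1 − 0.9154) ≈ 3.0831
Standard error of the difference = 3.0831·√2 ≈ 4.3602
Minimum reliable difference = 1.645 · SE_diff ≈ 1.645 · 4.3602 ≈ 7.1725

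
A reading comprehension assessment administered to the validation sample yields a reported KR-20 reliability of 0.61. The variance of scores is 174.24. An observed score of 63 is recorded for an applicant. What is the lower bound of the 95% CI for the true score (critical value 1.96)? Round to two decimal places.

46.84

SD = √174.24 ≈ 13.200
The standard error of measurement is 13.200·√(1 − 0.610) ≈ 13.200·0.624 ≈ 8.243.
Margin = 1.96 · 8.243 ≈ 16.157
Lower limit = 63 − 16.157 ≈ 46.843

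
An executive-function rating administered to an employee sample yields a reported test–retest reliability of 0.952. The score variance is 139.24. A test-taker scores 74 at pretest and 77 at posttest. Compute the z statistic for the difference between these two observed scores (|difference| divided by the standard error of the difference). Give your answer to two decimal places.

σ = 139.24^(1/2) = 11.8000
SEM = 11.8000 × √(1 − 0.9520) = 11.8000 × √0.0480 ≃ 11.8000 × 0.2191 ≃ 2.5853
SE_diff = √2 × SEM ≃ 3.6561
z = |74 − 77| / 3.6561 = 3 / 3.6561 ≃ 0.8205

0.82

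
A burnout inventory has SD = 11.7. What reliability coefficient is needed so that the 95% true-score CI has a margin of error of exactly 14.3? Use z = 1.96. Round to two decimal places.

0.61

Required SEM = 14.3 / 1.96 ≃ 7.296
Required reliability = 1 − (SEM/SD)² = 1 − 0.389 ≃ 0.611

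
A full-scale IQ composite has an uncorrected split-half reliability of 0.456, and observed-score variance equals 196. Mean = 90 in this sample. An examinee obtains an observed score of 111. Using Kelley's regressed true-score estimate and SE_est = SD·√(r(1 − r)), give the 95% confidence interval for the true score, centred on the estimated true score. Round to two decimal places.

SD = √196 ≈ 14.000
r_full = 2·0.456 / (1 + 0.456) ≈ 0.626
Estimated true score = 0.626×111 + (1 − 0.626)×90 ≈ 103.154
SE_est = SD × √(r(1 − r)) = 14.000 × √0.234 ≈ 14.000 × 0.484 ≈ 6.773
95% CI: 103.154 ± 13.275 ≈ (89.879, 116.428)

[89.88, 116.43]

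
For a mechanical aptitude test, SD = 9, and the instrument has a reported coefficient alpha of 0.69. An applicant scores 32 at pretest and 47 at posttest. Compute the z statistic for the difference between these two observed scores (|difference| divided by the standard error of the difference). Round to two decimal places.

2.12

The standard error of measurement is 9.00000*√(1 − 0.69000) ≈ 9.00000*0.55678 ≈ 5.01099.
Standard error of the difference = 5.01099·√2 ≈ 7.08661
z = 15 / 7.08661 ≈ 2.11667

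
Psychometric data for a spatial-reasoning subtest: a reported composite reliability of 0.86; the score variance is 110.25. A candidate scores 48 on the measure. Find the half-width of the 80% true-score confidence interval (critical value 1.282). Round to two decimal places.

σ = 110.25^(1/2) = 10.50000
SEM = 10.50000*√(1 − 0.86000) ≈ 3.92874
Margin = 1.282 * 3.92874 ≈ 5.03665

5.04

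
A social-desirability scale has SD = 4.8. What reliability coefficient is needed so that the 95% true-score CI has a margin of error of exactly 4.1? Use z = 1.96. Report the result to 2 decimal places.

SEM needed = half-width / z = 4.1/1.96 ≈ 2.0918
Required reliability = 1 − (SEM/SD)² = 1 − 0.1899 ≈ 0.8101

0.81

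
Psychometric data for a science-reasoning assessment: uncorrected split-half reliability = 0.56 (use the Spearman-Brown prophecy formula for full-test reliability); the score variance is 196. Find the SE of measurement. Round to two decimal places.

7.44

σ = 196^(1/2) = 14.0000
r_full = 2·0.56 / (1 + 0.56) ≈ 0.7179
SEM = 14.0000×√(1 − 0.7179) ≈ 7.4352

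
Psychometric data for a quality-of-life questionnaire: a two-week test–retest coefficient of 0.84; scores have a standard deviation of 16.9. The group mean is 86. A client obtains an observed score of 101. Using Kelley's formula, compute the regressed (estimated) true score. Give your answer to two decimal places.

Estimated true score = 0.840·101 + (1 − 0.840)·86 ≈ 98.600

98.60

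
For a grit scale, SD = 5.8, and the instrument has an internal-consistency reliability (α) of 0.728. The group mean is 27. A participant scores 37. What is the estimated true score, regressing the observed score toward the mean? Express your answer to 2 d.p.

T̂ = 0.7280(37) + 0.2720(27) ≈ 34.2800

34.28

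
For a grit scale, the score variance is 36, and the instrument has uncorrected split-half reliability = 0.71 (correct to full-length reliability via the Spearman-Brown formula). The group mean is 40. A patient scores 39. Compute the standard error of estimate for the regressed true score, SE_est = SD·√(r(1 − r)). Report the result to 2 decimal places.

2.25

σ = 36^(1/2) = 6.0000
r_full = 2·0.71 / (1 + 0.71) ≃ 0.8304
SE_est = 6.0000*√(0.8304*0.1696) ≃ 2.2516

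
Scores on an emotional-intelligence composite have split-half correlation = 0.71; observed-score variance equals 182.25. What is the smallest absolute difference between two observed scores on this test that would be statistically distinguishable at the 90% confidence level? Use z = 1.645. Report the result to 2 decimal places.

σ = 182.25^(1/2) = 13.5000
Spearman-Brown: r = 2(0.71) / (1 + 0.71) = 1.4200 / 1.7100 ≈ 0.8304
The standard error of measurement is 13.5000*√(1 − 0.8304) ≈ 13.5000*0.4118 ≈ 5.5595.
SE_diff = √2 * SEM ≈ 7.8623
Minimum reliable difference = 1.645 * SE_diff ≈ 1.645 * 7.8623 ≈ 12.9335

12.93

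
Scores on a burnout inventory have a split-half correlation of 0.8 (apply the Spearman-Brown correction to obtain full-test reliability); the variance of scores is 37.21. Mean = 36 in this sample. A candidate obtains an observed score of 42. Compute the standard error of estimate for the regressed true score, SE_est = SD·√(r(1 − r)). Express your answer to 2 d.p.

SD = √37.21 = 6.100
Full-length reliability (Spearman-Brown) = 2(0.8)/(1+0.8) ≈ 0.889
SE_est = SD × √(r(1 − r)) = 6.100 × √0.099 ≈ 6.100 × 0.314 ≈ 1.917

1.92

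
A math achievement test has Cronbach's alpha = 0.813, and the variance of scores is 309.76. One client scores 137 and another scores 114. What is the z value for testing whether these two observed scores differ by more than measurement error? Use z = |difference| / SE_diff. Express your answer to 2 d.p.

σ = 309.76^(1/2) = 17.6000
The standard error of measurement is 17.6000·√(1 − 0.8130) ≈ 17.6000·0.4324 ≈ 7.6109.
Standard error of the difference = 7.6109·√2 ≈ 10.7634
z = 23 / 10.7634 ≈ 2.1369

2.14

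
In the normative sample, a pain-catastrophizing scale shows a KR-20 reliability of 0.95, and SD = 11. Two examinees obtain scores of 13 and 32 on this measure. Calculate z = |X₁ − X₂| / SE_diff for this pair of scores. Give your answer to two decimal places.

5.46

The standard error of measurement is 11.000×√(1 − 0.950) ≈ 11.000×0.224 ≈ 2.460.
SE_diff = √2 × SEM ≈ 3.479
z = 19 / 3.479 ≈ 5.462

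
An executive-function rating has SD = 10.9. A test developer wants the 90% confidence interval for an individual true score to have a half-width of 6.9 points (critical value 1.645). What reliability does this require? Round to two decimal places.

SEM needed = half-width / z = 6.9/1.645 ≃ 4.195
Required reliability = 1 − (SEM/SD)² = 1 − 0.148 ≃ 0.852

0.85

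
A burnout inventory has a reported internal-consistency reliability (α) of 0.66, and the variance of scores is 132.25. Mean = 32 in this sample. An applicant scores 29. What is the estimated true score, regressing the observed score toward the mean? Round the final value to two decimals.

Estimated true score = 0.6600*29 + (1 − 0.6600)*32 ≃ 30.0200

30.02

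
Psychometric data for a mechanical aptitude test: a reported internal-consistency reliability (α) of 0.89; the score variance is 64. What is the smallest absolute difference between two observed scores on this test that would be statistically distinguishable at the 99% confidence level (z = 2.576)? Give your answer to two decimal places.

9.67

SD = √64 ≃ 8.0000
The standard error of measurement is 8.0000·√(1 − 0.8900) ≃ 8.0000·0.3317 ≃ 2.6533.
SE_diff = √2 · SEM ≃ 3.7523
Smallest detectable difference = 2.576·3.7523 ≃ 9.6660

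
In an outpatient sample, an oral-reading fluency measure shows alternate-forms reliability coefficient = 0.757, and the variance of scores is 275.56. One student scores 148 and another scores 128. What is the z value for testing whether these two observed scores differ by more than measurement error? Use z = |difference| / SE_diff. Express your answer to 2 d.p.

1.73

σ = 275.56^(1/2) = 16.600
SEM = 16.600 · √(1 − 0.757) = 16.600 · √0.243 ≈ 16.600 · 0.493 ≈ 8.183
SE_diff = √2 · SEM ≈ 11.572
z = 20 / 11.572 ≈ 1.728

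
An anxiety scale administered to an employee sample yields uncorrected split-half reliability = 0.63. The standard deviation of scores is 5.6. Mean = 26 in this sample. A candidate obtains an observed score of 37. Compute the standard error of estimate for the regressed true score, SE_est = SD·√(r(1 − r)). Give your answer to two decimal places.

2.35

Full-length reliability (Spearman-Brown) = 2(0.63)/(1+0.63) ≈ 0.77301
SE_est = SD · √(r(1 − r)) = 5.60000 · √0.17547 ≈ 5.60000 · 0.41889 ≈ 2.34578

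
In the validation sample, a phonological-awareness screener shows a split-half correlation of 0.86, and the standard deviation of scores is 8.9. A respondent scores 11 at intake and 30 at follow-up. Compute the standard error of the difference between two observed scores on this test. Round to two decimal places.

Full-length reliability (Spearman-Brown) = 2(0.86)/(1+0.86) ≈ 0.925
SEM = 8.900 · √(1 − 0.925) = 8.900 · √0.075 ≈ 8.900 · 0.274 ≈ 2.442
Standard error of the difference = 2.442·√2 ≈ 3.453

3.45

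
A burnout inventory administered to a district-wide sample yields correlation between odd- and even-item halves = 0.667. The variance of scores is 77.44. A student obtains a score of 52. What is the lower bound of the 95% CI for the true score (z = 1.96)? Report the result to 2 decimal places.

44.29

SD = √77.44 ≃ 8.800
Spearman-Brown: r = 2(0.667) / (1 + 0.667) = 1.334 / 1.667 ≃ 0.800
SEM = 8.800 × √(1 − 0.800) = 8.800 × √0.200 ≃ 8.800 × 0.447 ≃ 3.933
1.96 × SEM ≃ 7.709
Lower limit = 52 − 7.709 ≃ 44.291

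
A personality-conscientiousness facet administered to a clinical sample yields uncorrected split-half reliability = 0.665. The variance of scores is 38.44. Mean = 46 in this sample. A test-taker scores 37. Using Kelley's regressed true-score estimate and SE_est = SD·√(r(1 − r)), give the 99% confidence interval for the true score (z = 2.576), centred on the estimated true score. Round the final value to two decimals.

SD = √38.44 = 6.200
Full-length reliability (Spearman-Brown) = 2(0.665)/(1+0.665) ≈ 0.799
T̂ = r·X + (1 − r)·M = 0.799·37 + 0.201·46 ≈ 29.556 + 9.255 ≈ 38.811
SE_est = 6.200·√[r(1 − r)] ≈ 2.486
99% CI: 38.811 ± 6.403 ≈ (32.408, 45.214)

[32.41, 45.21]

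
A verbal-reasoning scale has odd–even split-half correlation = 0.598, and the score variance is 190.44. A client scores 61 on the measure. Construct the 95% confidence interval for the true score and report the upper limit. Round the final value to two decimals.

SD = √190.44 = 13.80000
r_full = 2·0.598 / (1 + 0.598) ≈ 0.74844
SEM = 13.80000 * √(1 − 0.74844) = 13.80000 * √0.25156 ≈ 13.80000 * 0.50156 ≈ 6.92156
Half-width = 1.96*6.92156 ≈ 13.56625
Upper limit = 61 + 13.56625 ≈ 74.56625

74.57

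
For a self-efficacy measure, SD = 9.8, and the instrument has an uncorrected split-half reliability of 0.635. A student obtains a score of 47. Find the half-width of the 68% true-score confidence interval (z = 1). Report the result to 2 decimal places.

Spearman-Brown: r = 2(0.635) / (1 + 0.635) = 1.2700 / 1.6350 ≈ 0.7768
SEM = 9.8000·√(1 − 0.7768) ≈ 4.6303
Half-width = 1·4.6303 ≈ 4.6303

4.63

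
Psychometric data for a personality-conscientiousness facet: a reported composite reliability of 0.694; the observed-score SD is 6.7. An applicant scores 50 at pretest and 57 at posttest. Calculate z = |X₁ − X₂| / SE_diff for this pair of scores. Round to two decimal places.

1.34

The standard error of measurement is 6.700*√(1 − 0.694) ≈ 6.700*0.553 ≈ 3.706.
Standard error of the difference = 3.706·√2 ≈ 5.241
z = |50 − 57| / 5.241 = 7 / 5.241 ≈ 1.336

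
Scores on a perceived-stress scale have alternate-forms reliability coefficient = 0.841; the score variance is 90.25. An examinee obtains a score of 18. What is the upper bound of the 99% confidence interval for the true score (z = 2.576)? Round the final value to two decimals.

27.76

SD = √90.25 = 9.5000
SEM = 9.5000 · √(1 − 0.8410) = 9.5000 · √0.1590 ≈ 9.5000 · 0.3987 ≈ 3.7881
2.576 · SEM ≈ 9.7582
Upper limit = 18 + 9.7582 ≈ 27.7582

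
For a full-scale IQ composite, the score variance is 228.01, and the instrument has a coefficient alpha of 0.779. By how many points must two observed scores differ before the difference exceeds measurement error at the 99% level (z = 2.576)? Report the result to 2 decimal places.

25.86

SD = √228.01 = 15.1000
SEM = 15.1000 · √(1 − 0.7790) = 15.1000 · √0.2210 ≈ 15.1000 · 0.4701 ≈ 7.0986
Standard error of the difference = 7.0986·√2 ≈ 10.0389
Smallest detectable difference = 2.576·10.0389 ≈ 25.8603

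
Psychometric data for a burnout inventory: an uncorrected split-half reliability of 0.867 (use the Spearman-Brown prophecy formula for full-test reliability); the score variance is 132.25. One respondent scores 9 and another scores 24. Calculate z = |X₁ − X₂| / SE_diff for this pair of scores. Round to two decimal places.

3.46

σ = 132.25^(1/2) = 11.50000
Full-length reliability (Spearman-Brown) = 2(0.867)/(1+0.867) ≈ 0.92876
SEM = 11.50000 · √(1 − 0.92876) = 11.50000 · √0.07124 ≈ 11.50000 · 0.26690 ≈ 3.06939
SE_diff = √2 · SEM ≈ 4.34077
z = 15 / 4.34077 ≈ 3.45561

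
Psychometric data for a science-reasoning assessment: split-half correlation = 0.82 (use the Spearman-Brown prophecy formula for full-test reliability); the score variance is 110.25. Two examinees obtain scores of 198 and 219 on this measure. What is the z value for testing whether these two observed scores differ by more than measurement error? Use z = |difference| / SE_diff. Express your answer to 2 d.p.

SD = √110.25 ≃ 10.500
Full-length reliability (Spearman-Brown) = 2(0.82)/(1+0.82) ≃ 0.901
SEM = 10.500 · √(1 − 0.901) = 10.500 · √0.099 ≃ 10.500 · 0.314 ≃ 3.302
Standard error of the difference = 3.302·√2 ≃ 4.670
z = 21 / 4.670 ≃ 4.497

4.50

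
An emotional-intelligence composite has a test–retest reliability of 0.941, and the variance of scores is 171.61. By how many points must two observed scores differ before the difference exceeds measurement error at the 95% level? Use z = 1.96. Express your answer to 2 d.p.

8.82

SD = √171.61 = 13.10000
SEM = 13.10000 · √(1 − 0.94100) = 13.10000 · √0.05900 ≈ 13.10000 · 0.24290 ≈ 3.18198
Standard error of the difference = 3.18198·√2 ≈ 4.50000
Minimum reliable difference = 1.96 · SE_diff ≈ 1.96 · 4.50000 ≈ 8.82000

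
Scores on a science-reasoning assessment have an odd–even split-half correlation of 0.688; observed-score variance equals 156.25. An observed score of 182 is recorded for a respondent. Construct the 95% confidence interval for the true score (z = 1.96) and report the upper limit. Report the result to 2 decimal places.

192.53

SD = √156.25 ≃ 12.500
Spearman-Brown: r = 2(0.688) / (1 + 0.688) = 1.376 / 1.688 ≃ 0.815
SEM = 12.500 × √(1 − 0.815) = 12.500 × √0.185 ≃ 12.500 × 0.430 ≃ 5.374
1.96 × SEM ≃ 10.533
Upper bound: 182 + 10.533 = 192.533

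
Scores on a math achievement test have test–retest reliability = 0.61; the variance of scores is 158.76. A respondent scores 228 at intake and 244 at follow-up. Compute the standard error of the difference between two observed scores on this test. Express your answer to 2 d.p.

11.13

SD = √158.76 = 12.60000
SEM = 12.60000×√(1 − 0.61000) ≈ 7.86870
Standard error of the difference = 7.86870·√2 ≈ 11.12802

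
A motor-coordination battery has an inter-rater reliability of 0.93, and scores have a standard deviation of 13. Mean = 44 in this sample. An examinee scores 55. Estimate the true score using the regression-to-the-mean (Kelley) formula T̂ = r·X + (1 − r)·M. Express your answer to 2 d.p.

T̂ = r·X + (1 − r)·M = 0.9300*55 + 0.0700*44 = 51.1500 + 3.0800 ≈ 54.2300

54.23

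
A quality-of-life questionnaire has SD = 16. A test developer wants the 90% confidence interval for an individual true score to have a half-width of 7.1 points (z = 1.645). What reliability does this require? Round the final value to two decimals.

Required SEM = 7.1 / 1.645 ≈ 4.3161
r = 1 − (SEM / SD)² = 1 − (4.3161 / 16)² ≈ 1 − 0.0728 ≈ 0.9272

0.93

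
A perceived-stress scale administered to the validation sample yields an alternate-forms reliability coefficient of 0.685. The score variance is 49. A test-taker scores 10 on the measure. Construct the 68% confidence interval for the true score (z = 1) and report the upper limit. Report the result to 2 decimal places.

13.93

SD = √49 ≃ 7.0000
SEM = 7.0000*√(1 − 0.6850) ≃ 3.9287
Margin = 1 * 3.9287 ≃ 3.9287
Upper limit = 10 + 3.9287 ≃ 13.9287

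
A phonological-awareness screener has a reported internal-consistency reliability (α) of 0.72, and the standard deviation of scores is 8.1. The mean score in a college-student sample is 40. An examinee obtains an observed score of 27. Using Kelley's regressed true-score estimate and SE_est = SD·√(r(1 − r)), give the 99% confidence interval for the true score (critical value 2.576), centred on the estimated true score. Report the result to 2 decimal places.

[21.27, 40.01]

Estimated true score = 0.720×27 + (1 − 0.720)×40 ≃ 30.640
SE_est = SD × √(r(1 − r)) = 8.100 × √0.202 ≃ 8.100 × 0.449 ≃ 3.637
99% CI: 30.640 ± 9.369 ≃ (21.271, 40.009)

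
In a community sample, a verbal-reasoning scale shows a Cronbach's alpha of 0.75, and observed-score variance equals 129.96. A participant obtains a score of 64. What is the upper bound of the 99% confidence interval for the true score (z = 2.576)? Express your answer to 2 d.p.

78.68

SD = √129.96 ≈ 11.400
The standard error of measurement is 11.400*√(1 − 0.750) ≈ 11.400*0.500 ≈ 5.700.
Margin = 2.576 * 5.700 ≈ 14.683
Upper bound: 64 + 14.683 = 78.683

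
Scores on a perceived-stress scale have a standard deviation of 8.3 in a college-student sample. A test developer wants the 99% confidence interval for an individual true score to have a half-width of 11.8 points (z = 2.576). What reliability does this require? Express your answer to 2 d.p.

SEM needed = half-width / z = 11.8/2.576 ≃ 4.5807
r = 1 − (SEM / SD)² = 1 − (4.5807 / 8.3)² ≃ 1 − 0.3046 ≃ 0.6954

0.70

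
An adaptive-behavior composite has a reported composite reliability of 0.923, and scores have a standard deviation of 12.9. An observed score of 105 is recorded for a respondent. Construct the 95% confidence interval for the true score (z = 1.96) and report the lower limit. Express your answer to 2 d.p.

97.98

SEM = 12.900*√(1 − 0.923) ≈ 3.580
Margin = 1.96 * 3.580 ≈ 7.016
Lower bound: 105 − 7.016 = 97.984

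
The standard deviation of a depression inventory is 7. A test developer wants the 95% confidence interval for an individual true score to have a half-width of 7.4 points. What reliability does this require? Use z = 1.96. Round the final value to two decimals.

0.71

SEM needed = half-width / z = 7.4/1.96 ≃ 3.776
Required reliability = 1 − (SEM/SD)² = 1 − 0.291 ≃ 0.709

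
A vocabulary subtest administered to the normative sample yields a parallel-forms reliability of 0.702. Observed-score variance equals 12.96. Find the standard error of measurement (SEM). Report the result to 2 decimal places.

σ = 12.96^(1/2) = 3.600
SEM = 3.600 · √(1 − 0.702) = 3.600 · √0.298 ≈ 3.600 · 0.546 ≈ 1.965

1.97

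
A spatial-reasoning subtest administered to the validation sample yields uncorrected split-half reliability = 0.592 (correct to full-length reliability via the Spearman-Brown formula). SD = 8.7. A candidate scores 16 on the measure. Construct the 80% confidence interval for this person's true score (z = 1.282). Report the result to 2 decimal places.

[10.35, 21.65]

r_full = 2·0.592 / (1 + 0.592) ≈ 0.7437
SEM = 8.7000 * √(1 − 0.7437) = 8.7000 * √0.2563 ≈ 8.7000 * 0.5062 ≈ 4.4043
1.282 * SEM ≈ 5.6463
Interval: (10.3537, 21.6463)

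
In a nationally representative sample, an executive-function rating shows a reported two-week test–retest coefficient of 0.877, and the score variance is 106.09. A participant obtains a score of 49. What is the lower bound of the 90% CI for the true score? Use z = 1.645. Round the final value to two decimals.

43.06

SD = √106.09 ≃ 10.3000
SEM = 10.3000 * √(1 − 0.8770) = 10.3000 * √0.1230 ≃ 10.3000 * 0.3507 ≃ 3.6123
Margin = 1.645 * 3.6123 ≃ 5.9423
Lower bound: 49 − 5.9423 = 43.0577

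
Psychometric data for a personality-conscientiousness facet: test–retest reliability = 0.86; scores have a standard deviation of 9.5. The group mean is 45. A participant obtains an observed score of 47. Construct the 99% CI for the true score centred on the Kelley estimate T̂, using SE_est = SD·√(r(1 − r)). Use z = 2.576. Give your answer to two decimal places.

Estimated true score = 0.8600*47 + (1 − 0.8600)*45 ≈ 46.7200
SE_est = SD * √(r(1 − r)) = 9.5000 * √0.1204 ≈ 9.5000 * 0.3470 ≈ 3.2964
CI = 46.7200 ± 2.576 * 3.2964 → [38.2285, 55.2115]

[38.23, 55.21]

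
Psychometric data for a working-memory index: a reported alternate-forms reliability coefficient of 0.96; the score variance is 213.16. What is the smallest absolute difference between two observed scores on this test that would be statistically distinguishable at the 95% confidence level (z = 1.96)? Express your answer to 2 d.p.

SD = √213.16 ≃ 14.600
SEM = 14.600 × √(1 − 0.960) = 14.600 × √0.040 ≃ 14.600 × 0.200 ≃ 2.920
SE_diff = SEM × √2 ≃ 2.920 × 1.414 ≃ 4.130
Smallest detectable difference = 1.96×4.130 ≃ 8.094

8.09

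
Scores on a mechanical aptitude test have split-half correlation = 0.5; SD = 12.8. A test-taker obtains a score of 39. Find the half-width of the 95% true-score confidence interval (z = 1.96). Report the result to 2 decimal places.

Full-length reliability (Spearman-Brown) = 2(0.5)/(1+0.5) ≈ 0.6667
SEM = 12.8000 · √(1 − 0.6667) = 12.8000 · √0.3333 ≈ 12.8000 · 0.5774 ≈ 7.3901
1.96 · SEM ≈ 14.4846

14.48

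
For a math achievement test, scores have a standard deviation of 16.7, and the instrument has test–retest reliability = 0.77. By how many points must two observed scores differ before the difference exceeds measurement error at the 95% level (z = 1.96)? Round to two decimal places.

22.20

SEM = 16.700 · √(1 − 0.770) = 16.700 · √0.230 ≈ 16.700 · 0.480 ≈ 8.009
SE_diff = SEM · √2 ≈ 8.009 · 1.414 ≈ 11.326
Minimum reliable difference = 1.96 · SE_diff ≈ 1.96 · 11.326 ≈ 22.200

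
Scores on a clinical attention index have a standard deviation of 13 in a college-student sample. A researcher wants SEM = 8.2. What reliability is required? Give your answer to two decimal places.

0.60

r = 1 − (SEM / SD)² = 1 − (8.2000 / 13)² ≃ 1 − 0.3979 ≃ 0.6021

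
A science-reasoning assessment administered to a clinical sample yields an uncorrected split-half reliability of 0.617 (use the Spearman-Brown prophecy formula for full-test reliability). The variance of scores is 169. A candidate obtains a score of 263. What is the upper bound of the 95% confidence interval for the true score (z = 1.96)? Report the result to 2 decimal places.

SD = √169 = 13.0000
Full-length reliability (Spearman-Brown) = 2(0.617)/(1+0.617) ≃ 0.7631
The standard error of measurement is 13.0000*√(1 − 0.7631) ≃ 13.0000*0.4867 ≃ 6.3269.
1.96 * SEM ≃ 12.4006
Upper limit = 263 + 12.4006 ≃ 275.4006

275.40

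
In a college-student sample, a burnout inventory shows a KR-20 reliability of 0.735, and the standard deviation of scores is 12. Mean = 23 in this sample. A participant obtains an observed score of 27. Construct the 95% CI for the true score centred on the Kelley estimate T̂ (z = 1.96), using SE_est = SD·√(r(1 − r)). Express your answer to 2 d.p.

T̂ = 0.7350(27) + 0.2650(23) ≃ 25.9400
SE_est = 12.0000*√(0.7350*0.2650) ≃ 5.2960
95% CI: 25.9400 ± 10.3802 ≃ (15.5598, 36.3202)

[15.56, 36.32]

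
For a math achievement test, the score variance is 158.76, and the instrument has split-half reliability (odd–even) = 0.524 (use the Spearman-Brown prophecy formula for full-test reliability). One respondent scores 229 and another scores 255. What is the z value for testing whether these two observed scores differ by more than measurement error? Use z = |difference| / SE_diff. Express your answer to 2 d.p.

2.61

σ = 158.76^(1/2) = 12.60000
Full-length reliability (Spearman-Brown) = 2(0.524)/(1+0.524) ≈ 0.68766
SEM = 12.60000·√(1 − 0.68766) ≈ 7.04177
Standard error of the difference = 7.04177·√2 ≈ 9.95856
z = 26 / 9.95856 ≈ 2.61082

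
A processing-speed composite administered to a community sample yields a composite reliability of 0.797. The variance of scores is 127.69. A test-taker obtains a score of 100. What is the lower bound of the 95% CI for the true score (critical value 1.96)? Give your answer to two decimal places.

SD = √127.69 = 11.300
SEM = 11.300×√(1 − 0.797) ≈ 5.091
Half-width = 1.96×5.091 ≈ 9.979
Lower limit = 100 − 9.979 ≈ 90.021

90.02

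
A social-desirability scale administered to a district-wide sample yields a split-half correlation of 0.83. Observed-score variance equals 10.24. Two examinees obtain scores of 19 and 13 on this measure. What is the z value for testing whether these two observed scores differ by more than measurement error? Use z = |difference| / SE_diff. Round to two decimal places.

4.35

SD = √10.24 ≈ 3.200
Spearman-Brown: r = 2(0.83) / (1 + 0.83) = 1.660 / 1.830 ≈ 0.907
SEM = 3.200 * √(1 − 0.907) = 3.200 * √0.093 ≈ 3.200 * 0.305 ≈ 0.975
SE_diff = SEM * √2 ≈ 0.975 * 1.414 ≈ 1.379
z = |19 − 13| / 1.379 = 6 / 1.379 ≈ 4.350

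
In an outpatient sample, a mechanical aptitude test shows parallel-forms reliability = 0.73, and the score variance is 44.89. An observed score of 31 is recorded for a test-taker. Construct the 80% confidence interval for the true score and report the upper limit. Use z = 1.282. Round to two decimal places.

35.46

SD = √44.89 = 6.7000
The standard error of measurement is 6.7000*√(1 − 0.7300) ≃ 6.7000*0.5196 ≃ 3.4814.
Half-width = 1.282*3.4814 ≃ 4.4632
Upper limit = 31 + 4.4632 ≃ 35.4632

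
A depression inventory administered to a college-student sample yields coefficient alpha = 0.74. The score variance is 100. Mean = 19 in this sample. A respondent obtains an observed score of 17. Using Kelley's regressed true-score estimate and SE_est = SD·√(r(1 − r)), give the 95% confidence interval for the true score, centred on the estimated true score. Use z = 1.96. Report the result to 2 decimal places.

SD = √100 ≈ 10.000
T̂ = 0.740(17) + 0.260(19) ≈ 17.520
SE_est = SD * √(r(1 − r)) = 10.000 * √0.192 ≈ 10.000 * 0.439 ≈ 4.386
95% CI: 17.520 ± 8.597 ≈ (8.923, 26.117)

[8.92, 26.12]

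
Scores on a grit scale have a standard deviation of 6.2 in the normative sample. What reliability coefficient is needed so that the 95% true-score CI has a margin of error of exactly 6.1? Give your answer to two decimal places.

0.75

SEM needed = half-width / z = 6.1/1.96 ≈ 3.11224
r = 1 − (SEM / SD)² = 1 − (3.11224 / 6.2)² ≈ 1 − 0.25198 ≈ 0.74802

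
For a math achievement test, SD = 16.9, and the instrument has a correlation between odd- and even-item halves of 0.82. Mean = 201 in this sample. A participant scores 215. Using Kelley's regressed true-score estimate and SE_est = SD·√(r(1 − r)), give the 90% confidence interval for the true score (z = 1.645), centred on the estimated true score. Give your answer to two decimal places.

[205.32, 221.91]

Full-length reliability (Spearman-Brown) = 2(0.82)/(1+0.82) ≃ 0.9011
Estimated true score = 0.9011×215 + (1 − 0.9011)×201 ≃ 213.6154
SE_est = SD × √(r(1 − r)) = 16.9000 × √0.0891 ≃ 16.9000 × 0.2985 ≃ 5.0451
90% CI: 213.6154 ± 8.2993 ≃ (205.3161, 221.9146)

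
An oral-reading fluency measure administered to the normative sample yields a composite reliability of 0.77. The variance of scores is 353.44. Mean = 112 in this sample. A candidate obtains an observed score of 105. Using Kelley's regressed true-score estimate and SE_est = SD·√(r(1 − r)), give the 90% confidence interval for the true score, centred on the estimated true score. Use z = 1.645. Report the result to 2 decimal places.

[93.60, 119.62]

σ = 353.44^(1/2) = 18.80000
Estimated true score = 0.77000×105 + (1 − 0.77000)×112 ≃ 106.61000
SE_est = SD × √(r(1 − r)) = 18.80000 × √0.17710 ≃ 18.80000 × 0.42083 ≃ 7.91165
CI = 106.61000 ± 1.645 × 7.91165 → [93.59533, 119.62467]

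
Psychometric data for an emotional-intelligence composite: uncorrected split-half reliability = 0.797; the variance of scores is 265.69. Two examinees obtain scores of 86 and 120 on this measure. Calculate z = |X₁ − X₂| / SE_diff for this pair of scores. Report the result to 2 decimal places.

4.39

SD = √265.69 ≈ 16.30000
Full-length reliability (Spearman-Brown) = 2(0.797)/(1+0.797) ≈ 0.88703
SEM = 16.30000 * √(1 − 0.88703) = 16.30000 * √0.11297 ≈ 16.30000 * 0.33610 ≈ 5.47850
SE_diff = √2 * SEM ≈ 7.74777
z = |86 − 120| / 7.74777 = 34 / 7.74777 ≈ 4.38836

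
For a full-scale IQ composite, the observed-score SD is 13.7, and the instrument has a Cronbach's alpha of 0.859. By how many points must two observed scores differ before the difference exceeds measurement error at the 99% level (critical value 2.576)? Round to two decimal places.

SEM = 13.7000 × √(1 − 0.8590) = 13.7000 × √0.1410 ≃ 13.7000 × 0.3755 ≃ 5.1443
SE_diff = √2 × SEM ≃ 7.2752
Minimum reliable difference = 2.576 × SE_diff ≃ 2.576 × 7.2752 ≃ 18.7409

18.74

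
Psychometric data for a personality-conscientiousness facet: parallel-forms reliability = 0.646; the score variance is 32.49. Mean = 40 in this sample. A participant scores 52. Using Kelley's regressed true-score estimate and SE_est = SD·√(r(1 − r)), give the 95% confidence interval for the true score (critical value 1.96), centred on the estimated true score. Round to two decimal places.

[42.41, 53.09]

σ = 32.49^(1/2) = 5.7000
Estimated true score = 0.6460·52 + (1 − 0.6460)·40 ≈ 47.7520
SE_est = SD · √(r(1 − r)) = 5.7000 · √0.2287 ≈ 5.7000 · 0.4782 ≈ 2.7258
95% CI: 47.7520 ± 5.3426 ≈ (42.4094, 53.0946)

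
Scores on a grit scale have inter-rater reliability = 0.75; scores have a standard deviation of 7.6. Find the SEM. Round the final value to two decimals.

3.80

SEM = 7.6000 * √(1 − 0.7500) = 7.6000 * √0.2500 ≈ 7.6000 * 0.5000 ≈ 3.8000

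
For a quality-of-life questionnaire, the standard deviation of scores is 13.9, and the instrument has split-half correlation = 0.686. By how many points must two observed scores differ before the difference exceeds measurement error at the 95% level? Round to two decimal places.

Full-length reliability (Spearman-Brown) = 2(0.686)/(1+0.686) ≈ 0.8138
SEM = 13.9000 × √(1 − 0.8138) = 13.9000 × √0.1862 ≈ 13.9000 × 0.4316 ≈ 5.9986
SE_diff = √2 × SEM ≈ 8.4833
Smallest detectable difference = 1.96×8.4833 ≈ 16.6273

16.63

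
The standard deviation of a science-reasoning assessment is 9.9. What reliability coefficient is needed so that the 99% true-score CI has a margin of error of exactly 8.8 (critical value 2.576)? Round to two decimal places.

0.88

Required SEM = 8.8 / 2.576 ≃ 3.416
Required reliability = 1 − (SEM/SD)² = 1 − 0.119 ≃ 0.881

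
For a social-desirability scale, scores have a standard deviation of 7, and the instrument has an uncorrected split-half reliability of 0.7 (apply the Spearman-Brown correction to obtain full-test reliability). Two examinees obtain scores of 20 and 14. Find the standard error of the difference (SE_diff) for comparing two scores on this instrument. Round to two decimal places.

Spearman-Brown: r = 2(0.7) / (1 + 0.7) = 1.4000 / 1.7000 ≈ 0.8235
SEM = 7.0000×√(1 − 0.8235) ≈ 2.9406
SE_diff = √2 × SEM ≈ 4.1586

4.16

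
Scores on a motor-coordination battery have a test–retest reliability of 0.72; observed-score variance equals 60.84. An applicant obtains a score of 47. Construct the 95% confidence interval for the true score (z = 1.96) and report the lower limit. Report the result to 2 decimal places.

SD = √60.84 = 7.800
SEM = 7.800*√(1 − 0.720) ≈ 4.127
Half-width = 1.96*4.127 ≈ 8.090
Lower bound: 47 − 8.090 = 38.910

38.91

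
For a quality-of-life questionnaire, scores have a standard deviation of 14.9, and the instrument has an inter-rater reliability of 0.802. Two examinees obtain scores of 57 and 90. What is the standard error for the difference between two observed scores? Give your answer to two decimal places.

9.38

The standard error of measurement is 14.900·√(1 − 0.802) ≈ 14.900·0.445 ≈ 6.630.
SE_diff = √2 · SEM ≈ 9.376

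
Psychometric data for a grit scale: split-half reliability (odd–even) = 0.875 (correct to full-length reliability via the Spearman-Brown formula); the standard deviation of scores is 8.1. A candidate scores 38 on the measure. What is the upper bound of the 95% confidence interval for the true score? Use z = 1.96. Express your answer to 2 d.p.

r_full = 2·0.875 / (1 + 0.875) ≈ 0.93333
SEM = 8.10000 * √(1 − 0.93333) = 8.10000 * √0.06667 ≈ 8.10000 * 0.25820 ≈ 2.09141
1.96 * SEM ≈ 4.09917
Upper bound: 38 + 4.09917 = 42.09917

42.10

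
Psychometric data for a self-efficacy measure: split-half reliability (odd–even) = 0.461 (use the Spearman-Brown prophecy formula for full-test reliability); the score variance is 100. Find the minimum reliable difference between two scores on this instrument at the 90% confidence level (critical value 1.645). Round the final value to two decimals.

SD = √100 ≃ 10.000
Spearman-Brown: r = 2(0.461) / (1 + 0.461) = 0.922 / 1.461 ≃ 0.631
The standard error of measurement is 10.000·√(1 − 0.631) ≃ 10.000·0.607 ≃ 6.074.
Standard error of the difference = 6.074·√2 ≃ 8.590
Smallest detectable difference = 1.645·8.590 ≃ 14.130

14.13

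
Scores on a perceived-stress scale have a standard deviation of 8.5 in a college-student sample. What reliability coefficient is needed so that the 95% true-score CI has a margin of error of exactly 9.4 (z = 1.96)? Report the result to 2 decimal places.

0.68

SEM needed = half-width / z = 9.4/1.96 ≈ 4.79592
Required reliability = 1 − (SEM/SD)² = 1 − 0.31835 ≈ 0.68165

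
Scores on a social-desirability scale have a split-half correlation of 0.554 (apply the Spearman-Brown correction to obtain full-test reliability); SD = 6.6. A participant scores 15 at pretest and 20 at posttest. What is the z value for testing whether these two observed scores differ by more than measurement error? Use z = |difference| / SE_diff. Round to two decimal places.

Spearman-Brown: r = 2(0.554) / (1 + 0.554) = 1.10800 / 1.55400 ≈ 0.71300
SEM = 6.60000 * √(1 − 0.71300) = 6.60000 * √0.28700 ≈ 6.60000 * 0.53573 ≈ 3.53579
Standard error of the difference = 3.53579·√2 ≈ 5.00036
z = 5 / 5.00036 ≈ 0.99993

1.00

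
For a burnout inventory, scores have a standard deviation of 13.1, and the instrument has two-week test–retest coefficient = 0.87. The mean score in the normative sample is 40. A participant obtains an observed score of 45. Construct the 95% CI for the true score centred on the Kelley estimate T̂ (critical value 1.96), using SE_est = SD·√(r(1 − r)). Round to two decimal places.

[35.72, 52.98]

Estimated true score = 0.8700*45 + (1 − 0.8700)*40 ≃ 44.3500
SE_est = 13.1000*√(0.8700*0.1300) ≃ 4.4056
95% CI: 44.3500 ± 8.6349 ≃ (35.7151, 52.9849)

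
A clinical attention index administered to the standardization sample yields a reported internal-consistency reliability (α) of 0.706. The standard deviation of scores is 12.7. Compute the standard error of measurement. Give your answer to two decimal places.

6.89

SEM = 12.7000 * √(1 − 0.7060) = 12.7000 * √0.2940 ≃ 12.7000 * 0.5422 ≃ 6.8862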